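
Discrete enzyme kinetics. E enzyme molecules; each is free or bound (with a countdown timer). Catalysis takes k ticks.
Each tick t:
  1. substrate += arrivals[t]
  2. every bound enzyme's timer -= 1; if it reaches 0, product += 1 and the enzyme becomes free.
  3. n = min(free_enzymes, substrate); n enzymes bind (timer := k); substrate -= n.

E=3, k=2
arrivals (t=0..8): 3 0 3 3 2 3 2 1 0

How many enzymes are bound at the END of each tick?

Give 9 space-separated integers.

Answer: 3 3 3 3 3 3 3 3 3

Derivation:
t=0: arr=3 -> substrate=0 bound=3 product=0
t=1: arr=0 -> substrate=0 bound=3 product=0
t=2: arr=3 -> substrate=0 bound=3 product=3
t=3: arr=3 -> substrate=3 bound=3 product=3
t=4: arr=2 -> substrate=2 bound=3 product=6
t=5: arr=3 -> substrate=5 bound=3 product=6
t=6: arr=2 -> substrate=4 bound=3 product=9
t=7: arr=1 -> substrate=5 bound=3 product=9
t=8: arr=0 -> substrate=2 bound=3 product=12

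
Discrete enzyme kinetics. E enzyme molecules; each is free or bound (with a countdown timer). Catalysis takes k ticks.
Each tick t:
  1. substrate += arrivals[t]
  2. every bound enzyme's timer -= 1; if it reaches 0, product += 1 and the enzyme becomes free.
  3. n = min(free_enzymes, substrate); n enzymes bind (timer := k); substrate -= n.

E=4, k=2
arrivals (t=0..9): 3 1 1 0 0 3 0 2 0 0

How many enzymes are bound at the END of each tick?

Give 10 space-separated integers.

t=0: arr=3 -> substrate=0 bound=3 product=0
t=1: arr=1 -> substrate=0 bound=4 product=0
t=2: arr=1 -> substrate=0 bound=2 product=3
t=3: arr=0 -> substrate=0 bound=1 product=4
t=4: arr=0 -> substrate=0 bound=0 product=5
t=5: arr=3 -> substrate=0 bound=3 product=5
t=6: arr=0 -> substrate=0 bound=3 product=5
t=7: arr=2 -> substrate=0 bound=2 product=8
t=8: arr=0 -> substrate=0 bound=2 product=8
t=9: arr=0 -> substrate=0 bound=0 product=10

Answer: 3 4 2 1 0 3 3 2 2 0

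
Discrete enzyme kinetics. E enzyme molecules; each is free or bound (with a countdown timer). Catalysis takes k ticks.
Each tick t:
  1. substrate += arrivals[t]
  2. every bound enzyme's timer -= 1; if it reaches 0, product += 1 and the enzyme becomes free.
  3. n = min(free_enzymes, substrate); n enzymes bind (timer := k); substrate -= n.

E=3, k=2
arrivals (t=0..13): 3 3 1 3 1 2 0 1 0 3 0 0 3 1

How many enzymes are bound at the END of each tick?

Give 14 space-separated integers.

Answer: 3 3 3 3 3 3 3 3 2 3 3 2 3 3

Derivation:
t=0: arr=3 -> substrate=0 bound=3 product=0
t=1: arr=3 -> substrate=3 bound=3 product=0
t=2: arr=1 -> substrate=1 bound=3 product=3
t=3: arr=3 -> substrate=4 bound=3 product=3
t=4: arr=1 -> substrate=2 bound=3 product=6
t=5: arr=2 -> substrate=4 bound=3 product=6
t=6: arr=0 -> substrate=1 bound=3 product=9
t=7: arr=1 -> substrate=2 bound=3 product=9
t=8: arr=0 -> substrate=0 bound=2 product=12
t=9: arr=3 -> substrate=2 bound=3 product=12
t=10: arr=0 -> substrate=0 bound=3 product=14
t=11: arr=0 -> substrate=0 bound=2 product=15
t=12: arr=3 -> substrate=0 bound=3 product=17
t=13: arr=1 -> substrate=1 bound=3 product=17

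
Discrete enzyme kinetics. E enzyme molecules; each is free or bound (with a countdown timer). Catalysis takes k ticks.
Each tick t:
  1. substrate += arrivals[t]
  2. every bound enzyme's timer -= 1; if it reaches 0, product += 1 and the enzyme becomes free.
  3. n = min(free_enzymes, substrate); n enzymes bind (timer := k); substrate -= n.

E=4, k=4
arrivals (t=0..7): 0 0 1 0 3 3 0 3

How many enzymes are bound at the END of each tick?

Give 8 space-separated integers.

t=0: arr=0 -> substrate=0 bound=0 product=0
t=1: arr=0 -> substrate=0 bound=0 product=0
t=2: arr=1 -> substrate=0 bound=1 product=0
t=3: arr=0 -> substrate=0 bound=1 product=0
t=4: arr=3 -> substrate=0 bound=4 product=0
t=5: arr=3 -> substrate=3 bound=4 product=0
t=6: arr=0 -> substrate=2 bound=4 product=1
t=7: arr=3 -> substrate=5 bound=4 product=1

Answer: 0 0 1 1 4 4 4 4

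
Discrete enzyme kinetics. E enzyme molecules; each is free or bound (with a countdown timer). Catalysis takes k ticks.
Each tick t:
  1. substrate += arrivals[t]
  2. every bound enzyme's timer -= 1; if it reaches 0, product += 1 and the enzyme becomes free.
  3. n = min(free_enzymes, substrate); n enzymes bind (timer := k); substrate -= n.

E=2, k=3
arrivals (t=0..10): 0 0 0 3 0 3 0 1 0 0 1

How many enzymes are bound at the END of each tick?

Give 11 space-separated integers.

t=0: arr=0 -> substrate=0 bound=0 product=0
t=1: arr=0 -> substrate=0 bound=0 product=0
t=2: arr=0 -> substrate=0 bound=0 product=0
t=3: arr=3 -> substrate=1 bound=2 product=0
t=4: arr=0 -> substrate=1 bound=2 product=0
t=5: arr=3 -> substrate=4 bound=2 product=0
t=6: arr=0 -> substrate=2 bound=2 product=2
t=7: arr=1 -> substrate=3 bound=2 product=2
t=8: arr=0 -> substrate=3 bound=2 product=2
t=9: arr=0 -> substrate=1 bound=2 product=4
t=10: arr=1 -> substrate=2 bound=2 product=4

Answer: 0 0 0 2 2 2 2 2 2 2 2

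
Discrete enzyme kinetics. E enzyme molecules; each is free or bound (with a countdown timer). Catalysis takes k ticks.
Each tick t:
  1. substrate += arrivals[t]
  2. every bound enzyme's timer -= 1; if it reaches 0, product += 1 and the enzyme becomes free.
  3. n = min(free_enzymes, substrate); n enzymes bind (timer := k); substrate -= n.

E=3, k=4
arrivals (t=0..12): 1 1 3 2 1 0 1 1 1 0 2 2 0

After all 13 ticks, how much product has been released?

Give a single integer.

Answer: 7

Derivation:
t=0: arr=1 -> substrate=0 bound=1 product=0
t=1: arr=1 -> substrate=0 bound=2 product=0
t=2: arr=3 -> substrate=2 bound=3 product=0
t=3: arr=2 -> substrate=4 bound=3 product=0
t=4: arr=1 -> substrate=4 bound=3 product=1
t=5: arr=0 -> substrate=3 bound=3 product=2
t=6: arr=1 -> substrate=3 bound=3 product=3
t=7: arr=1 -> substrate=4 bound=3 product=3
t=8: arr=1 -> substrate=4 bound=3 product=4
t=9: arr=0 -> substrate=3 bound=3 product=5
t=10: arr=2 -> substrate=4 bound=3 product=6
t=11: arr=2 -> substrate=6 bound=3 product=6
t=12: arr=0 -> substrate=5 bound=3 product=7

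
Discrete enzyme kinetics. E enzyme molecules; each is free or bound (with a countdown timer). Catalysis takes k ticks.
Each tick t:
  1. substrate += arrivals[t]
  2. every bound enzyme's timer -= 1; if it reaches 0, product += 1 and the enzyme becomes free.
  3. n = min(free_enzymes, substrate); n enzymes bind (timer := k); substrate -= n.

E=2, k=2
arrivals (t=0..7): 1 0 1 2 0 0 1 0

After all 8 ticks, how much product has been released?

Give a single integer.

Answer: 4

Derivation:
t=0: arr=1 -> substrate=0 bound=1 product=0
t=1: arr=0 -> substrate=0 bound=1 product=0
t=2: arr=1 -> substrate=0 bound=1 product=1
t=3: arr=2 -> substrate=1 bound=2 product=1
t=4: arr=0 -> substrate=0 bound=2 product=2
t=5: arr=0 -> substrate=0 bound=1 product=3
t=6: arr=1 -> substrate=0 bound=1 product=4
t=7: arr=0 -> substrate=0 bound=1 product=4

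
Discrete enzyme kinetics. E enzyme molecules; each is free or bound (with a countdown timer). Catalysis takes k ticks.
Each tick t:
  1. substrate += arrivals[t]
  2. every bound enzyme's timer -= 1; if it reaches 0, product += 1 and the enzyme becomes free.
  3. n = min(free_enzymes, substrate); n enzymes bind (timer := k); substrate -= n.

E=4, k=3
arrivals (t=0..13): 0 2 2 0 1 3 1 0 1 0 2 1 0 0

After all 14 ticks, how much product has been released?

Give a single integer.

Answer: 12

Derivation:
t=0: arr=0 -> substrate=0 bound=0 product=0
t=1: arr=2 -> substrate=0 bound=2 product=0
t=2: arr=2 -> substrate=0 bound=4 product=0
t=3: arr=0 -> substrate=0 bound=4 product=0
t=4: arr=1 -> substrate=0 bound=3 product=2
t=5: arr=3 -> substrate=0 bound=4 product=4
t=6: arr=1 -> substrate=1 bound=4 product=4
t=7: arr=0 -> substrate=0 bound=4 product=5
t=8: arr=1 -> substrate=0 bound=2 product=8
t=9: arr=0 -> substrate=0 bound=2 product=8
t=10: arr=2 -> substrate=0 bound=3 product=9
t=11: arr=1 -> substrate=0 bound=3 product=10
t=12: arr=0 -> substrate=0 bound=3 product=10
t=13: arr=0 -> substrate=0 bound=1 product=12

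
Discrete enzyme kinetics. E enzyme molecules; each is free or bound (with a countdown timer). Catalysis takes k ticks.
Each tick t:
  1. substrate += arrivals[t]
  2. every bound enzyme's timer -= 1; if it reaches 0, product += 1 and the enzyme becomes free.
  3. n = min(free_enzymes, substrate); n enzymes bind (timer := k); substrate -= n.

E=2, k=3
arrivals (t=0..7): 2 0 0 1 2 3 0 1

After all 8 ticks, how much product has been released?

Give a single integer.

Answer: 4

Derivation:
t=0: arr=2 -> substrate=0 bound=2 product=0
t=1: arr=0 -> substrate=0 bound=2 product=0
t=2: arr=0 -> substrate=0 bound=2 product=0
t=3: arr=1 -> substrate=0 bound=1 product=2
t=4: arr=2 -> substrate=1 bound=2 product=2
t=5: arr=3 -> substrate=4 bound=2 product=2
t=6: arr=0 -> substrate=3 bound=2 product=3
t=7: arr=1 -> substrate=3 bound=2 product=4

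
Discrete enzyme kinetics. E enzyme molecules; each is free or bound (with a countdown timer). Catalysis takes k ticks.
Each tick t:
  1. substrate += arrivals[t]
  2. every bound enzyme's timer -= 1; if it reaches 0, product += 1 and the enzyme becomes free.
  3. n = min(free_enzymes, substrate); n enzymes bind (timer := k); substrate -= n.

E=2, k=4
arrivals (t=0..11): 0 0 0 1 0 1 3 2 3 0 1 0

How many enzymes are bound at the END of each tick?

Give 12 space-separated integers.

t=0: arr=0 -> substrate=0 bound=0 product=0
t=1: arr=0 -> substrate=0 bound=0 product=0
t=2: arr=0 -> substrate=0 bound=0 product=0
t=3: arr=1 -> substrate=0 bound=1 product=0
t=4: arr=0 -> substrate=0 bound=1 product=0
t=5: arr=1 -> substrate=0 bound=2 product=0
t=6: arr=3 -> substrate=3 bound=2 product=0
t=7: arr=2 -> substrate=4 bound=2 product=1
t=8: arr=3 -> substrate=7 bound=2 product=1
t=9: arr=0 -> substrate=6 bound=2 product=2
t=10: arr=1 -> substrate=7 bound=2 product=2
t=11: arr=0 -> substrate=6 bound=2 product=3

Answer: 0 0 0 1 1 2 2 2 2 2 2 2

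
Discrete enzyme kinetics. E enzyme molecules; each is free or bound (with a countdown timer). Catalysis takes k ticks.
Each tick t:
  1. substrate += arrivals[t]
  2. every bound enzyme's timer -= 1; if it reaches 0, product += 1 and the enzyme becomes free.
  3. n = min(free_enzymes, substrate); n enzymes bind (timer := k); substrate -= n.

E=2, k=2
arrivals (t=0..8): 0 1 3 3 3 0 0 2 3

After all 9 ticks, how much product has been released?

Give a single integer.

t=0: arr=0 -> substrate=0 bound=0 product=0
t=1: arr=1 -> substrate=0 bound=1 product=0
t=2: arr=3 -> substrate=2 bound=2 product=0
t=3: arr=3 -> substrate=4 bound=2 product=1
t=4: arr=3 -> substrate=6 bound=2 product=2
t=5: arr=0 -> substrate=5 bound=2 product=3
t=6: arr=0 -> substrate=4 bound=2 product=4
t=7: arr=2 -> substrate=5 bound=2 product=5
t=8: arr=3 -> substrate=7 bound=2 product=6

Answer: 6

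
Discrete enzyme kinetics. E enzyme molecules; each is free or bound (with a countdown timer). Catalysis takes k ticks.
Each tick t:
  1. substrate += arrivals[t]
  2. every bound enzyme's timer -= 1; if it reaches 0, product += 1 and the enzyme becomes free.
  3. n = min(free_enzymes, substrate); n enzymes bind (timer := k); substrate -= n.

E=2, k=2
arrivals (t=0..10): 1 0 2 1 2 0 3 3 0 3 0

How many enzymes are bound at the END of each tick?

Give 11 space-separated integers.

Answer: 1 1 2 2 2 2 2 2 2 2 2

Derivation:
t=0: arr=1 -> substrate=0 bound=1 product=0
t=1: arr=0 -> substrate=0 bound=1 product=0
t=2: arr=2 -> substrate=0 bound=2 product=1
t=3: arr=1 -> substrate=1 bound=2 product=1
t=4: arr=2 -> substrate=1 bound=2 product=3
t=5: arr=0 -> substrate=1 bound=2 product=3
t=6: arr=3 -> substrate=2 bound=2 product=5
t=7: arr=3 -> substrate=5 bound=2 product=5
t=8: arr=0 -> substrate=3 bound=2 product=7
t=9: arr=3 -> substrate=6 bound=2 product=7
t=10: arr=0 -> substrate=4 bound=2 product=9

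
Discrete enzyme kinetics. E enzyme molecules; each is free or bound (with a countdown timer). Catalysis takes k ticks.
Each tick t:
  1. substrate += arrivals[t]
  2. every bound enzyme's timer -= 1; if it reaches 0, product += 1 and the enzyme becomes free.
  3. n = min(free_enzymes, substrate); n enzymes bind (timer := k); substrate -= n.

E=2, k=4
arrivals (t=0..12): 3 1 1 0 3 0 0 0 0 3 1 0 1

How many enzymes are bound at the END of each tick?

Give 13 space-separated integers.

t=0: arr=3 -> substrate=1 bound=2 product=0
t=1: arr=1 -> substrate=2 bound=2 product=0
t=2: arr=1 -> substrate=3 bound=2 product=0
t=3: arr=0 -> substrate=3 bound=2 product=0
t=4: arr=3 -> substrate=4 bound=2 product=2
t=5: arr=0 -> substrate=4 bound=2 product=2
t=6: arr=0 -> substrate=4 bound=2 product=2
t=7: arr=0 -> substrate=4 bound=2 product=2
t=8: arr=0 -> substrate=2 bound=2 product=4
t=9: arr=3 -> substrate=5 bound=2 product=4
t=10: arr=1 -> substrate=6 bound=2 product=4
t=11: arr=0 -> substrate=6 bound=2 product=4
t=12: arr=1 -> substrate=5 bound=2 product=6

Answer: 2 2 2 2 2 2 2 2 2 2 2 2 2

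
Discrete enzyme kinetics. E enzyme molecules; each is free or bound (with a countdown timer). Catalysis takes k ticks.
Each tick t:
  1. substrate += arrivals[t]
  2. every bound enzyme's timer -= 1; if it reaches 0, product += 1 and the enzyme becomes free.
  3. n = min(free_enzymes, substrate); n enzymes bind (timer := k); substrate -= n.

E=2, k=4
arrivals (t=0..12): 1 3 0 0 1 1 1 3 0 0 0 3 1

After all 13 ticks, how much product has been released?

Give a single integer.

t=0: arr=1 -> substrate=0 bound=1 product=0
t=1: arr=3 -> substrate=2 bound=2 product=0
t=2: arr=0 -> substrate=2 bound=2 product=0
t=3: arr=0 -> substrate=2 bound=2 product=0
t=4: arr=1 -> substrate=2 bound=2 product=1
t=5: arr=1 -> substrate=2 bound=2 product=2
t=6: arr=1 -> substrate=3 bound=2 product=2
t=7: arr=3 -> substrate=6 bound=2 product=2
t=8: arr=0 -> substrate=5 bound=2 product=3
t=9: arr=0 -> substrate=4 bound=2 product=4
t=10: arr=0 -> substrate=4 bound=2 product=4
t=11: arr=3 -> substrate=7 bound=2 product=4
t=12: arr=1 -> substrate=7 bound=2 product=5

Answer: 5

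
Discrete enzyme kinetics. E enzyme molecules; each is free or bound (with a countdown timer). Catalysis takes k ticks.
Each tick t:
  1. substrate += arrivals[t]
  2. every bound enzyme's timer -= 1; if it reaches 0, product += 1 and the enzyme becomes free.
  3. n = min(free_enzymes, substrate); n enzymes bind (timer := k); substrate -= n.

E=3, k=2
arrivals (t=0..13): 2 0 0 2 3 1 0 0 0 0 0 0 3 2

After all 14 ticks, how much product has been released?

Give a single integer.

t=0: arr=2 -> substrate=0 bound=2 product=0
t=1: arr=0 -> substrate=0 bound=2 product=0
t=2: arr=0 -> substrate=0 bound=0 product=2
t=3: arr=2 -> substrate=0 bound=2 product=2
t=4: arr=3 -> substrate=2 bound=3 product=2
t=5: arr=1 -> substrate=1 bound=3 product=4
t=6: arr=0 -> substrate=0 bound=3 product=5
t=7: arr=0 -> substrate=0 bound=1 product=7
t=8: arr=0 -> substrate=0 bound=0 product=8
t=9: arr=0 -> substrate=0 bound=0 product=8
t=10: arr=0 -> substrate=0 bound=0 product=8
t=11: arr=0 -> substrate=0 bound=0 product=8
t=12: arr=3 -> substrate=0 bound=3 product=8
t=13: arr=2 -> substrate=2 bound=3 product=8

Answer: 8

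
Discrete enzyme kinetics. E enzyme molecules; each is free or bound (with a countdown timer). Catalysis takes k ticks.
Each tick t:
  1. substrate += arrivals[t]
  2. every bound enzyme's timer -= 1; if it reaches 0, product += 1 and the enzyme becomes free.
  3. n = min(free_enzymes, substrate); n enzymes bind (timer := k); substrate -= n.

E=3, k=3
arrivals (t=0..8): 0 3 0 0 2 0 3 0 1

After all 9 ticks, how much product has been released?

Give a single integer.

t=0: arr=0 -> substrate=0 bound=0 product=0
t=1: arr=3 -> substrate=0 bound=3 product=0
t=2: arr=0 -> substrate=0 bound=3 product=0
t=3: arr=0 -> substrate=0 bound=3 product=0
t=4: arr=2 -> substrate=0 bound=2 product=3
t=5: arr=0 -> substrate=0 bound=2 product=3
t=6: arr=3 -> substrate=2 bound=3 product=3
t=7: arr=0 -> substrate=0 bound=3 product=5
t=8: arr=1 -> substrate=1 bound=3 product=5

Answer: 5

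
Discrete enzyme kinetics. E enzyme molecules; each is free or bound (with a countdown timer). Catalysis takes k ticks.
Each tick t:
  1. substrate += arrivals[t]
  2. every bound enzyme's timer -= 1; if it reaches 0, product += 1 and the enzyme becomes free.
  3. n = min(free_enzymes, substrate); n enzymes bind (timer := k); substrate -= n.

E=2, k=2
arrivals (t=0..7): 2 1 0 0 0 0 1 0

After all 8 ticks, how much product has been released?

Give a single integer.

Answer: 3

Derivation:
t=0: arr=2 -> substrate=0 bound=2 product=0
t=1: arr=1 -> substrate=1 bound=2 product=0
t=2: arr=0 -> substrate=0 bound=1 product=2
t=3: arr=0 -> substrate=0 bound=1 product=2
t=4: arr=0 -> substrate=0 bound=0 product=3
t=5: arr=0 -> substrate=0 bound=0 product=3
t=6: arr=1 -> substrate=0 bound=1 product=3
t=7: arr=0 -> substrate=0 bound=1 product=3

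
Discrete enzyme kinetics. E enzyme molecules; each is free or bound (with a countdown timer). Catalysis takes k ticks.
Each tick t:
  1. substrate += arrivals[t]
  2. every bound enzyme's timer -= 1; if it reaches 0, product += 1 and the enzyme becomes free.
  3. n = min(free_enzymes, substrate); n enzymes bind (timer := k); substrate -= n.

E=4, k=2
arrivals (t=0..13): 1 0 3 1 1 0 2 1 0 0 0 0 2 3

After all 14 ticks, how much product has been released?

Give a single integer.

t=0: arr=1 -> substrate=0 bound=1 product=0
t=1: arr=0 -> substrate=0 bound=1 product=0
t=2: arr=3 -> substrate=0 bound=3 product=1
t=3: arr=1 -> substrate=0 bound=4 product=1
t=4: arr=1 -> substrate=0 bound=2 product=4
t=5: arr=0 -> substrate=0 bound=1 product=5
t=6: arr=2 -> substrate=0 bound=2 product=6
t=7: arr=1 -> substrate=0 bound=3 product=6
t=8: arr=0 -> substrate=0 bound=1 product=8
t=9: arr=0 -> substrate=0 bound=0 product=9
t=10: arr=0 -> substrate=0 bound=0 product=9
t=11: arr=0 -> substrate=0 bound=0 product=9
t=12: arr=2 -> substrate=0 bound=2 product=9
t=13: arr=3 -> substrate=1 bound=4 product=9

Answer: 9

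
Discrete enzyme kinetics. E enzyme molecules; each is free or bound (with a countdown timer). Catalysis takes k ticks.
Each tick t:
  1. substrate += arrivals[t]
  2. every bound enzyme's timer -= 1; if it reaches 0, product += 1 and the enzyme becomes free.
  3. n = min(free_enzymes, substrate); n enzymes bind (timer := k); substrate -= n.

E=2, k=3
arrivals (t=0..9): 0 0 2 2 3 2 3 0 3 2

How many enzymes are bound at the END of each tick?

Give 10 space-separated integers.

Answer: 0 0 2 2 2 2 2 2 2 2

Derivation:
t=0: arr=0 -> substrate=0 bound=0 product=0
t=1: arr=0 -> substrate=0 bound=0 product=0
t=2: arr=2 -> substrate=0 bound=2 product=0
t=3: arr=2 -> substrate=2 bound=2 product=0
t=4: arr=3 -> substrate=5 bound=2 product=0
t=5: arr=2 -> substrate=5 bound=2 product=2
t=6: arr=3 -> substrate=8 bound=2 product=2
t=7: arr=0 -> substrate=8 bound=2 product=2
t=8: arr=3 -> substrate=9 bound=2 product=4
t=9: arr=2 -> substrate=11 bound=2 product=4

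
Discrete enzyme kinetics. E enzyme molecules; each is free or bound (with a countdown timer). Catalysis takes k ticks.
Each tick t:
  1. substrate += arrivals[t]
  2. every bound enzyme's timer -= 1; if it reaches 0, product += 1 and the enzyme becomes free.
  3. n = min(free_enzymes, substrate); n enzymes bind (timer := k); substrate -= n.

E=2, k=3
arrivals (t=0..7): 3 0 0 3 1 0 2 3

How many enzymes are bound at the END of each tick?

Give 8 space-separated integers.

Answer: 2 2 2 2 2 2 2 2

Derivation:
t=0: arr=3 -> substrate=1 bound=2 product=0
t=1: arr=0 -> substrate=1 bound=2 product=0
t=2: arr=0 -> substrate=1 bound=2 product=0
t=3: arr=3 -> substrate=2 bound=2 product=2
t=4: arr=1 -> substrate=3 bound=2 product=2
t=5: arr=0 -> substrate=3 bound=2 product=2
t=6: arr=2 -> substrate=3 bound=2 product=4
t=7: arr=3 -> substrate=6 bound=2 product=4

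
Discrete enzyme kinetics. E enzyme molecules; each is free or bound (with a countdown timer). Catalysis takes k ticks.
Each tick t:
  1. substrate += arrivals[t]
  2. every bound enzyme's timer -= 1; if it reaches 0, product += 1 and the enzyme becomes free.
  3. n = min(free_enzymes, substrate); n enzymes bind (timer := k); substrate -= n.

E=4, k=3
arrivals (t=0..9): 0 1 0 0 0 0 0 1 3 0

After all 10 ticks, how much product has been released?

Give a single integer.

Answer: 1

Derivation:
t=0: arr=0 -> substrate=0 bound=0 product=0
t=1: arr=1 -> substrate=0 bound=1 product=0
t=2: arr=0 -> substrate=0 bound=1 product=0
t=3: arr=0 -> substrate=0 bound=1 product=0
t=4: arr=0 -> substrate=0 bound=0 product=1
t=5: arr=0 -> substrate=0 bound=0 product=1
t=6: arr=0 -> substrate=0 bound=0 product=1
t=7: arr=1 -> substrate=0 bound=1 product=1
t=8: arr=3 -> substrate=0 bound=4 product=1
t=9: arr=0 -> substrate=0 bound=4 product=1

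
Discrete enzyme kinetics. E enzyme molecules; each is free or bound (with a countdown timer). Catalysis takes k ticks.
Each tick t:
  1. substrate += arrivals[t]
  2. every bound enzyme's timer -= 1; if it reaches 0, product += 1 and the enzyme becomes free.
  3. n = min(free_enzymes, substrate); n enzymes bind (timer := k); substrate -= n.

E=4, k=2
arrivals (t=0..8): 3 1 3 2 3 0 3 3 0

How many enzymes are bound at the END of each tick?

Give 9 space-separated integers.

t=0: arr=3 -> substrate=0 bound=3 product=0
t=1: arr=1 -> substrate=0 bound=4 product=0
t=2: arr=3 -> substrate=0 bound=4 product=3
t=3: arr=2 -> substrate=1 bound=4 product=4
t=4: arr=3 -> substrate=1 bound=4 product=7
t=5: arr=0 -> substrate=0 bound=4 product=8
t=6: arr=3 -> substrate=0 bound=4 product=11
t=7: arr=3 -> substrate=2 bound=4 product=12
t=8: arr=0 -> substrate=0 bound=3 product=15

Answer: 3 4 4 4 4 4 4 4 3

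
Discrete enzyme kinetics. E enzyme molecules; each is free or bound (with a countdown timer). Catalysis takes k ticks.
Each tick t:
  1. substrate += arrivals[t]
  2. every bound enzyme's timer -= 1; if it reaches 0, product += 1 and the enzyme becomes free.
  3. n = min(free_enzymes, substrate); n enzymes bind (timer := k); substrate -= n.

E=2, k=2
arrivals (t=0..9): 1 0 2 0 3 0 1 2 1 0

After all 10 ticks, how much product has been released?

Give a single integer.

t=0: arr=1 -> substrate=0 bound=1 product=0
t=1: arr=0 -> substrate=0 bound=1 product=0
t=2: arr=2 -> substrate=0 bound=2 product=1
t=3: arr=0 -> substrate=0 bound=2 product=1
t=4: arr=3 -> substrate=1 bound=2 product=3
t=5: arr=0 -> substrate=1 bound=2 product=3
t=6: arr=1 -> substrate=0 bound=2 product=5
t=7: arr=2 -> substrate=2 bound=2 product=5
t=8: arr=1 -> substrate=1 bound=2 product=7
t=9: arr=0 -> substrate=1 bound=2 product=7

Answer: 7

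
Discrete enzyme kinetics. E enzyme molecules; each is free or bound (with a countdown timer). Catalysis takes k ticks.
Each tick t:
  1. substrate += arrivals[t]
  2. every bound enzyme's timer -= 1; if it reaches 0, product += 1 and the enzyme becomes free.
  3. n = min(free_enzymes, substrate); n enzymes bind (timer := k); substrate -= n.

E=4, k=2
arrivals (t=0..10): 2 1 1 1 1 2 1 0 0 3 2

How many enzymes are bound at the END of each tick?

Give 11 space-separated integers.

Answer: 2 3 2 2 2 3 3 1 0 3 4

Derivation:
t=0: arr=2 -> substrate=0 bound=2 product=0
t=1: arr=1 -> substrate=0 bound=3 product=0
t=2: arr=1 -> substrate=0 bound=2 product=2
t=3: arr=1 -> substrate=0 bound=2 product=3
t=4: arr=1 -> substrate=0 bound=2 product=4
t=5: arr=2 -> substrate=0 bound=3 product=5
t=6: arr=1 -> substrate=0 bound=3 product=6
t=7: arr=0 -> substrate=0 bound=1 product=8
t=8: arr=0 -> substrate=0 bound=0 product=9
t=9: arr=3 -> substrate=0 bound=3 product=9
t=10: arr=2 -> substrate=1 bound=4 product=9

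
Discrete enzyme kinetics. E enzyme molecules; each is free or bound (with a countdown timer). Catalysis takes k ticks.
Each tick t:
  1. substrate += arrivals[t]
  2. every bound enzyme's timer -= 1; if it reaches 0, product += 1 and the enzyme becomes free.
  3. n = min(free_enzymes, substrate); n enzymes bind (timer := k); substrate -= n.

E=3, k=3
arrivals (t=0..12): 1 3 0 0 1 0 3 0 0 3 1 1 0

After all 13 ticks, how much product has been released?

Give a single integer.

Answer: 10

Derivation:
t=0: arr=1 -> substrate=0 bound=1 product=0
t=1: arr=3 -> substrate=1 bound=3 product=0
t=2: arr=0 -> substrate=1 bound=3 product=0
t=3: arr=0 -> substrate=0 bound=3 product=1
t=4: arr=1 -> substrate=0 bound=2 product=3
t=5: arr=0 -> substrate=0 bound=2 product=3
t=6: arr=3 -> substrate=1 bound=3 product=4
t=7: arr=0 -> substrate=0 bound=3 product=5
t=8: arr=0 -> substrate=0 bound=3 product=5
t=9: arr=3 -> substrate=1 bound=3 product=7
t=10: arr=1 -> substrate=1 bound=3 product=8
t=11: arr=1 -> substrate=2 bound=3 product=8
t=12: arr=0 -> substrate=0 bound=3 product=10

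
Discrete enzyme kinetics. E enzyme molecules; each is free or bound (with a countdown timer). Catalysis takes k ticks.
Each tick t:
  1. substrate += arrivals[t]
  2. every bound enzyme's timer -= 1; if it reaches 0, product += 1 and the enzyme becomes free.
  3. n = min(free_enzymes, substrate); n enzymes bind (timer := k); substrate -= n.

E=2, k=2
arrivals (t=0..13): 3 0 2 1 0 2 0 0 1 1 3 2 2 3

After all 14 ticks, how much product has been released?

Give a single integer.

Answer: 12

Derivation:
t=0: arr=3 -> substrate=1 bound=2 product=0
t=1: arr=0 -> substrate=1 bound=2 product=0
t=2: arr=2 -> substrate=1 bound=2 product=2
t=3: arr=1 -> substrate=2 bound=2 product=2
t=4: arr=0 -> substrate=0 bound=2 product=4
t=5: arr=2 -> substrate=2 bound=2 product=4
t=6: arr=0 -> substrate=0 bound=2 product=6
t=7: arr=0 -> substrate=0 bound=2 product=6
t=8: arr=1 -> substrate=0 bound=1 product=8
t=9: arr=1 -> substrate=0 bound=2 product=8
t=10: arr=3 -> substrate=2 bound=2 product=9
t=11: arr=2 -> substrate=3 bound=2 product=10
t=12: arr=2 -> substrate=4 bound=2 product=11
t=13: arr=3 -> substrate=6 bound=2 product=12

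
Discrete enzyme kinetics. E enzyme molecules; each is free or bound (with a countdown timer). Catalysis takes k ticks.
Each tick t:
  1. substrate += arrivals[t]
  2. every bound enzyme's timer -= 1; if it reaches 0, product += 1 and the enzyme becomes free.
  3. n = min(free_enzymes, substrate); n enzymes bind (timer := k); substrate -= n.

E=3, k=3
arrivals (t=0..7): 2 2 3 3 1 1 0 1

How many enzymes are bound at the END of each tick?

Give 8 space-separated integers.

t=0: arr=2 -> substrate=0 bound=2 product=0
t=1: arr=2 -> substrate=1 bound=3 product=0
t=2: arr=3 -> substrate=4 bound=3 product=0
t=3: arr=3 -> substrate=5 bound=3 product=2
t=4: arr=1 -> substrate=5 bound=3 product=3
t=5: arr=1 -> substrate=6 bound=3 product=3
t=6: arr=0 -> substrate=4 bound=3 product=5
t=7: arr=1 -> substrate=4 bound=3 product=6

Answer: 2 3 3 3 3 3 3 3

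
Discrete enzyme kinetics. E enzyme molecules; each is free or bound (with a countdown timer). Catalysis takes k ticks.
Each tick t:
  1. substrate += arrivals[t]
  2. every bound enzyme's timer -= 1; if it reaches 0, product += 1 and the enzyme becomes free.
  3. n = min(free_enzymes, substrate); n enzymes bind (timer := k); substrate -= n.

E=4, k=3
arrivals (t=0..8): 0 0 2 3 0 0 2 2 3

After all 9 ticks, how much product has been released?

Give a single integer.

t=0: arr=0 -> substrate=0 bound=0 product=0
t=1: arr=0 -> substrate=0 bound=0 product=0
t=2: arr=2 -> substrate=0 bound=2 product=0
t=3: arr=3 -> substrate=1 bound=4 product=0
t=4: arr=0 -> substrate=1 bound=4 product=0
t=5: arr=0 -> substrate=0 bound=3 product=2
t=6: arr=2 -> substrate=0 bound=3 product=4
t=7: arr=2 -> substrate=1 bound=4 product=4
t=8: arr=3 -> substrate=3 bound=4 product=5

Answer: 5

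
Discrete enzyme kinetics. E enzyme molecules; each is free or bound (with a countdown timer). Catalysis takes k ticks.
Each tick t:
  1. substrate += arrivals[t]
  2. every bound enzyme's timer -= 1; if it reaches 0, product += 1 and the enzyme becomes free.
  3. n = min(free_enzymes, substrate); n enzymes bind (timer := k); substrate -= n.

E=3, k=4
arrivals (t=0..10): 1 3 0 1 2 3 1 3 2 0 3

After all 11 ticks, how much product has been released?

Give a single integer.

Answer: 6

Derivation:
t=0: arr=1 -> substrate=0 bound=1 product=0
t=1: arr=3 -> substrate=1 bound=3 product=0
t=2: arr=0 -> substrate=1 bound=3 product=0
t=3: arr=1 -> substrate=2 bound=3 product=0
t=4: arr=2 -> substrate=3 bound=3 product=1
t=5: arr=3 -> substrate=4 bound=3 product=3
t=6: arr=1 -> substrate=5 bound=3 product=3
t=7: arr=3 -> substrate=8 bound=3 product=3
t=8: arr=2 -> substrate=9 bound=3 product=4
t=9: arr=0 -> substrate=7 bound=3 product=6
t=10: arr=3 -> substrate=10 bound=3 product=6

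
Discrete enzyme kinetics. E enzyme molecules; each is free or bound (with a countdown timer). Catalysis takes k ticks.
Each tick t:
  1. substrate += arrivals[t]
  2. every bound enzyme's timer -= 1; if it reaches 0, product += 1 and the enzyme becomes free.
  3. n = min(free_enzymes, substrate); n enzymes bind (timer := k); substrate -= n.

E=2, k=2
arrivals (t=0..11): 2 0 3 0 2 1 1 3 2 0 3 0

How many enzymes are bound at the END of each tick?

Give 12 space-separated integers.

t=0: arr=2 -> substrate=0 bound=2 product=0
t=1: arr=0 -> substrate=0 bound=2 product=0
t=2: arr=3 -> substrate=1 bound=2 product=2
t=3: arr=0 -> substrate=1 bound=2 product=2
t=4: arr=2 -> substrate=1 bound=2 product=4
t=5: arr=1 -> substrate=2 bound=2 product=4
t=6: arr=1 -> substrate=1 bound=2 product=6
t=7: arr=3 -> substrate=4 bound=2 product=6
t=8: arr=2 -> substrate=4 bound=2 product=8
t=9: arr=0 -> substrate=4 bound=2 product=8
t=10: arr=3 -> substrate=5 bound=2 product=10
t=11: arr=0 -> substrate=5 bound=2 product=10

Answer: 2 2 2 2 2 2 2 2 2 2 2 2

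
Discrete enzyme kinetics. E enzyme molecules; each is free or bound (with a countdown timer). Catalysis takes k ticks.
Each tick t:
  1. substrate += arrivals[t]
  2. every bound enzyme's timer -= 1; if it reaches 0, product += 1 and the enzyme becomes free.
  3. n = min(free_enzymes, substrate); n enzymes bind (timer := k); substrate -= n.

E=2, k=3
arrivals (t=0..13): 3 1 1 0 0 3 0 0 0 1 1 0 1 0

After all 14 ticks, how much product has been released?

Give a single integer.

Answer: 8

Derivation:
t=0: arr=3 -> substrate=1 bound=2 product=0
t=1: arr=1 -> substrate=2 bound=2 product=0
t=2: arr=1 -> substrate=3 bound=2 product=0
t=3: arr=0 -> substrate=1 bound=2 product=2
t=4: arr=0 -> substrate=1 bound=2 product=2
t=5: arr=3 -> substrate=4 bound=2 product=2
t=6: arr=0 -> substrate=2 bound=2 product=4
t=7: arr=0 -> substrate=2 bound=2 product=4
t=8: arr=0 -> substrate=2 bound=2 product=4
t=9: arr=1 -> substrate=1 bound=2 product=6
t=10: arr=1 -> substrate=2 bound=2 product=6
t=11: arr=0 -> substrate=2 bound=2 product=6
t=12: arr=1 -> substrate=1 bound=2 product=8
t=13: arr=0 -> substrate=1 bound=2 product=8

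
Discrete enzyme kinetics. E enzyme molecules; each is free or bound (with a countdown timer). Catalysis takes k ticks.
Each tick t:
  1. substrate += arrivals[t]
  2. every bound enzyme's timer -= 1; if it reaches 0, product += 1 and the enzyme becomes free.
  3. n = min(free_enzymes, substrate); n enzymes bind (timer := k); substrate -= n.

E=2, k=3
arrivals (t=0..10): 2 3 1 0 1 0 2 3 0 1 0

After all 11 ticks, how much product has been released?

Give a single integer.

Answer: 6

Derivation:
t=0: arr=2 -> substrate=0 bound=2 product=0
t=1: arr=3 -> substrate=3 bound=2 product=0
t=2: arr=1 -> substrate=4 bound=2 product=0
t=3: arr=0 -> substrate=2 bound=2 product=2
t=4: arr=1 -> substrate=3 bound=2 product=2
t=5: arr=0 -> substrate=3 bound=2 product=2
t=6: arr=2 -> substrate=3 bound=2 product=4
t=7: arr=3 -> substrate=6 bound=2 product=4
t=8: arr=0 -> substrate=6 bound=2 product=4
t=9: arr=1 -> substrate=5 bound=2 product=6
t=10: arr=0 -> substrate=5 bound=2 product=6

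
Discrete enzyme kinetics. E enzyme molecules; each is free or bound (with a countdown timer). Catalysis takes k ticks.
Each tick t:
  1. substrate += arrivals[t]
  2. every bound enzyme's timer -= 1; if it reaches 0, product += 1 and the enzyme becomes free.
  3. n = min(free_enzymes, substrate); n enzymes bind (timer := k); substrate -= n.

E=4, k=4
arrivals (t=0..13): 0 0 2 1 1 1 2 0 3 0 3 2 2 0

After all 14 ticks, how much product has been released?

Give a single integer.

Answer: 8

Derivation:
t=0: arr=0 -> substrate=0 bound=0 product=0
t=1: arr=0 -> substrate=0 bound=0 product=0
t=2: arr=2 -> substrate=0 bound=2 product=0
t=3: arr=1 -> substrate=0 bound=3 product=0
t=4: arr=1 -> substrate=0 bound=4 product=0
t=5: arr=1 -> substrate=1 bound=4 product=0
t=6: arr=2 -> substrate=1 bound=4 product=2
t=7: arr=0 -> substrate=0 bound=4 product=3
t=8: arr=3 -> substrate=2 bound=4 product=4
t=9: arr=0 -> substrate=2 bound=4 product=4
t=10: arr=3 -> substrate=3 bound=4 product=6
t=11: arr=2 -> substrate=4 bound=4 product=7
t=12: arr=2 -> substrate=5 bound=4 product=8
t=13: arr=0 -> substrate=5 bound=4 product=8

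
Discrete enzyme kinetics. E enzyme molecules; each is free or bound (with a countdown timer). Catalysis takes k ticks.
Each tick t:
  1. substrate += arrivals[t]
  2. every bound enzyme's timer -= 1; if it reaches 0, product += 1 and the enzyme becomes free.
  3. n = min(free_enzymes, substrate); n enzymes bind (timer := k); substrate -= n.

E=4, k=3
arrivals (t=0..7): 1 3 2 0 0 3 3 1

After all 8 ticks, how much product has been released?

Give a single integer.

Answer: 6

Derivation:
t=0: arr=1 -> substrate=0 bound=1 product=0
t=1: arr=3 -> substrate=0 bound=4 product=0
t=2: arr=2 -> substrate=2 bound=4 product=0
t=3: arr=0 -> substrate=1 bound=4 product=1
t=4: arr=0 -> substrate=0 bound=2 product=4
t=5: arr=3 -> substrate=1 bound=4 product=4
t=6: arr=3 -> substrate=3 bound=4 product=5
t=7: arr=1 -> substrate=3 bound=4 product=6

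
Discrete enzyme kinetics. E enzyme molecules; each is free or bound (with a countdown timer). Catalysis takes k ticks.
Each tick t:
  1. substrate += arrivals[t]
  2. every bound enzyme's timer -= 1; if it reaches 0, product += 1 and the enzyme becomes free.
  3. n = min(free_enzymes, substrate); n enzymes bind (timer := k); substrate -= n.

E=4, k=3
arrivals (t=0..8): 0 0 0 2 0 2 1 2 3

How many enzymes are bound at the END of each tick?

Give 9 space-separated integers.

Answer: 0 0 0 2 2 4 3 4 4

Derivation:
t=0: arr=0 -> substrate=0 bound=0 product=0
t=1: arr=0 -> substrate=0 bound=0 product=0
t=2: arr=0 -> substrate=0 bound=0 product=0
t=3: arr=2 -> substrate=0 bound=2 product=0
t=4: arr=0 -> substrate=0 bound=2 product=0
t=5: arr=2 -> substrate=0 bound=4 product=0
t=6: arr=1 -> substrate=0 bound=3 product=2
t=7: arr=2 -> substrate=1 bound=4 product=2
t=8: arr=3 -> substrate=2 bound=4 product=4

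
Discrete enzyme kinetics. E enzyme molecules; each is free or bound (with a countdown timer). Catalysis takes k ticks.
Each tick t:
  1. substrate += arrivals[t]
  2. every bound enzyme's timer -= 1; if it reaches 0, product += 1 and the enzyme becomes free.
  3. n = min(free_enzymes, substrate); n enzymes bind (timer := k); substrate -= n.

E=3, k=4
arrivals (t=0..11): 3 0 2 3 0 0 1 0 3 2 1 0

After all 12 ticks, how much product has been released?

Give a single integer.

Answer: 6

Derivation:
t=0: arr=3 -> substrate=0 bound=3 product=0
t=1: arr=0 -> substrate=0 bound=3 product=0
t=2: arr=2 -> substrate=2 bound=3 product=0
t=3: arr=3 -> substrate=5 bound=3 product=0
t=4: arr=0 -> substrate=2 bound=3 product=3
t=5: arr=0 -> substrate=2 bound=3 product=3
t=6: arr=1 -> substrate=3 bound=3 product=3
t=7: arr=0 -> substrate=3 bound=3 product=3
t=8: arr=3 -> substrate=3 bound=3 product=6
t=9: arr=2 -> substrate=5 bound=3 product=6
t=10: arr=1 -> substrate=6 bound=3 product=6
t=11: arr=0 -> substrate=6 bound=3 product=6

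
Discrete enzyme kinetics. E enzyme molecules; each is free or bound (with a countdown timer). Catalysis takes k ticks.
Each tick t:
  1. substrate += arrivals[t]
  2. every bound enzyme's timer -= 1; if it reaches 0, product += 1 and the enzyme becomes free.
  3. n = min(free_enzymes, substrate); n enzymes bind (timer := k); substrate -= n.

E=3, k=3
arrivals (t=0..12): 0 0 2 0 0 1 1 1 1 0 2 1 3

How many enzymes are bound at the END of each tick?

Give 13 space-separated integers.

t=0: arr=0 -> substrate=0 bound=0 product=0
t=1: arr=0 -> substrate=0 bound=0 product=0
t=2: arr=2 -> substrate=0 bound=2 product=0
t=3: arr=0 -> substrate=0 bound=2 product=0
t=4: arr=0 -> substrate=0 bound=2 product=0
t=5: arr=1 -> substrate=0 bound=1 product=2
t=6: arr=1 -> substrate=0 bound=2 product=2
t=7: arr=1 -> substrate=0 bound=3 product=2
t=8: arr=1 -> substrate=0 bound=3 product=3
t=9: arr=0 -> substrate=0 bound=2 product=4
t=10: arr=2 -> substrate=0 bound=3 product=5
t=11: arr=1 -> substrate=0 bound=3 product=6
t=12: arr=3 -> substrate=3 bound=3 product=6

Answer: 0 0 2 2 2 1 2 3 3 2 3 3 3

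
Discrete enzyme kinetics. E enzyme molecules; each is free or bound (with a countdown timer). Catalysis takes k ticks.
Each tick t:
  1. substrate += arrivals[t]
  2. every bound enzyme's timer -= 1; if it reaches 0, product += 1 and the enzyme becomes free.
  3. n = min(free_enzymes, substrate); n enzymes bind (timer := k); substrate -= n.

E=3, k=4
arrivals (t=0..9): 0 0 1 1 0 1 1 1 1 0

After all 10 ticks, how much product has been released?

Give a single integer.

Answer: 3

Derivation:
t=0: arr=0 -> substrate=0 bound=0 product=0
t=1: arr=0 -> substrate=0 bound=0 product=0
t=2: arr=1 -> substrate=0 bound=1 product=0
t=3: arr=1 -> substrate=0 bound=2 product=0
t=4: arr=0 -> substrate=0 bound=2 product=0
t=5: arr=1 -> substrate=0 bound=3 product=0
t=6: arr=1 -> substrate=0 bound=3 product=1
t=7: arr=1 -> substrate=0 bound=3 product=2
t=8: arr=1 -> substrate=1 bound=3 product=2
t=9: arr=0 -> substrate=0 bound=3 product=3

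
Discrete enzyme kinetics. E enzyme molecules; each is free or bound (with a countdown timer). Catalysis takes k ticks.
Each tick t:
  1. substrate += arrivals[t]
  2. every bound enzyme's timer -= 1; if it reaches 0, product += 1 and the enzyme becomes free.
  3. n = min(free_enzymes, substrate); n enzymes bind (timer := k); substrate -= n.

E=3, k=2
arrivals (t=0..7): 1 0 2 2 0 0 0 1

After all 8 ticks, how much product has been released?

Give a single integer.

Answer: 5

Derivation:
t=0: arr=1 -> substrate=0 bound=1 product=0
t=1: arr=0 -> substrate=0 bound=1 product=0
t=2: arr=2 -> substrate=0 bound=2 product=1
t=3: arr=2 -> substrate=1 bound=3 product=1
t=4: arr=0 -> substrate=0 bound=2 product=3
t=5: arr=0 -> substrate=0 bound=1 product=4
t=6: arr=0 -> substrate=0 bound=0 product=5
t=7: arr=1 -> substrate=0 bound=1 product=5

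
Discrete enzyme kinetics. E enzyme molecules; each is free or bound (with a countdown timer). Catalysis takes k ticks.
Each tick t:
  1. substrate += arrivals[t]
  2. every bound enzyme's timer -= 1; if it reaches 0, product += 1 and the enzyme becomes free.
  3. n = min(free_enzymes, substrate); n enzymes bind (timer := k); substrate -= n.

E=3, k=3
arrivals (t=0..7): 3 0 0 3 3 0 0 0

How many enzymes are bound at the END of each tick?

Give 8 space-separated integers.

t=0: arr=3 -> substrate=0 bound=3 product=0
t=1: arr=0 -> substrate=0 bound=3 product=0
t=2: arr=0 -> substrate=0 bound=3 product=0
t=3: arr=3 -> substrate=0 bound=3 product=3
t=4: arr=3 -> substrate=3 bound=3 product=3
t=5: arr=0 -> substrate=3 bound=3 product=3
t=6: arr=0 -> substrate=0 bound=3 product=6
t=7: arr=0 -> substrate=0 bound=3 product=6

Answer: 3 3 3 3 3 3 3 3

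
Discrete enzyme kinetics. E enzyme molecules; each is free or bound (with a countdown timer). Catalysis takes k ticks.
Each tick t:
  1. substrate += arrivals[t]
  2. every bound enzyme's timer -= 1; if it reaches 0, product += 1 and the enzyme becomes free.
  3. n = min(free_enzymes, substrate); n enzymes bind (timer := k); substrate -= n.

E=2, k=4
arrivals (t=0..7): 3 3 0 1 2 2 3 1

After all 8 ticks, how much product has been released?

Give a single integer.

Answer: 2

Derivation:
t=0: arr=3 -> substrate=1 bound=2 product=0
t=1: arr=3 -> substrate=4 bound=2 product=0
t=2: arr=0 -> substrate=4 bound=2 product=0
t=3: arr=1 -> substrate=5 bound=2 product=0
t=4: arr=2 -> substrate=5 bound=2 product=2
t=5: arr=2 -> substrate=7 bound=2 product=2
t=6: arr=3 -> substrate=10 bound=2 product=2
t=7: arr=1 -> substrate=11 bound=2 product=2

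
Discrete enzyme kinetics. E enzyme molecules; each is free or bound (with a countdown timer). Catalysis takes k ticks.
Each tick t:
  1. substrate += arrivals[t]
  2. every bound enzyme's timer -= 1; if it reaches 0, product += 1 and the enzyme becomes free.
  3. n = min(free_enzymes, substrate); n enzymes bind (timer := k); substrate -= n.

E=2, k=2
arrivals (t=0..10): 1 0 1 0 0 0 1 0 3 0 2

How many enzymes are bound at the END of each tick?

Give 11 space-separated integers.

t=0: arr=1 -> substrate=0 bound=1 product=0
t=1: arr=0 -> substrate=0 bound=1 product=0
t=2: arr=1 -> substrate=0 bound=1 product=1
t=3: arr=0 -> substrate=0 bound=1 product=1
t=4: arr=0 -> substrate=0 bound=0 product=2
t=5: arr=0 -> substrate=0 bound=0 product=2
t=6: arr=1 -> substrate=0 bound=1 product=2
t=7: arr=0 -> substrate=0 bound=1 product=2
t=8: arr=3 -> substrate=1 bound=2 product=3
t=9: arr=0 -> substrate=1 bound=2 product=3
t=10: arr=2 -> substrate=1 bound=2 product=5

Answer: 1 1 1 1 0 0 1 1 2 2 2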